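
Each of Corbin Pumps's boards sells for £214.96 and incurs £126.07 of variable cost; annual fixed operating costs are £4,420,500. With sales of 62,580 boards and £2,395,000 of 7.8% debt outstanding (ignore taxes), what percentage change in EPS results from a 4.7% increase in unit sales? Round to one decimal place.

Contribution at this volume is 62,580 × £88.89 = £5,562,736.20.
EBIT = £5,562,736.20 − £4,420,500 = £1,142,236.20.
Interest = £186,810.00, so EBIT − I = £955,426.20.
Degree of combined leverage = contribution ÷ (EBIT − I) = £5,562,736.20 ÷ £955,426.20 = 5.8223.
%ΔEPS = DCL × %ΔSales = 5.8223 × +4.7% = +27.4%.

+27.4%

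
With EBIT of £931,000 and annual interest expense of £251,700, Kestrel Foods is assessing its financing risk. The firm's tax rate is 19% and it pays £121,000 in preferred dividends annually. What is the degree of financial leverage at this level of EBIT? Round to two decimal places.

Interest = £251,700.00.
Pre-tax preferred-dividend burden = £121,000 ÷ (1 − 0.19) = £149,382.72.
DFL = EBIT ÷ [EBIT − I − D_p/(1−t)] = £931,000 ÷ [£931,000 − £251,700.00 − £149,382.72] = £931,000 ÷ £529,917.28 = 1.7569.

1.76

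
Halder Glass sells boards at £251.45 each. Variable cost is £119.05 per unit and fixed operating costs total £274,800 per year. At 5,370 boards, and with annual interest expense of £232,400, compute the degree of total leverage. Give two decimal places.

3.49

At 5,370 units, contribution = 5,370 × £132.40 = £710,988.00.
Operating income = contribution − fixed costs = £710,988.00 − £274,800 = £436,188.00. Interest = £232,400.00, so EBIT − I = £203,788.00.
DCL = contribution ÷ (EBIT − I) = £710,988.00 ÷ £203,788.00 = 3.4889.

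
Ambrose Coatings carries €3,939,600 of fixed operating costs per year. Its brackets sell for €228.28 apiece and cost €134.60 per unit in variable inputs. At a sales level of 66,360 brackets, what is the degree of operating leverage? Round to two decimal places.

2.73

At 66,360 units, contribution = 66,360 × €93.68 = €6,216,604.80.
Operating income = contribution − fixed costs = €6,216,604.80 − €3,939,600 = €2,277,004.80.
DOL = contribution ÷ EBIT = €6,216,604.80 ÷ €2,277,004.80 = 2.7302.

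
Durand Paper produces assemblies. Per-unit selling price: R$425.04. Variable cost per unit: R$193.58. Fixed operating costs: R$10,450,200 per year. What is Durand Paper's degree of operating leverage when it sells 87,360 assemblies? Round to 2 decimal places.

2.07

Total contribution margin = 87,360 × R$231.46 = R$20,220,345.60.
EBIT = R$20,220,345.60 − R$10,450,200 = R$9,770,145.60.
So DOL = total CM / EBIT = R$20,220,345.60 / R$9,770,145.60 = 2.0696.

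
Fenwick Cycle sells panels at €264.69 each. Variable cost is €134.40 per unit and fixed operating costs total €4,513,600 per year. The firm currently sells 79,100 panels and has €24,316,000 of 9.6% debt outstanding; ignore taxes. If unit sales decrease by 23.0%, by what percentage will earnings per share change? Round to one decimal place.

At 79,100 units, contribution = 79,100 × €130.29 = €10,305,939.00.
Operating income = contribution − fixed costs = €10,305,939.00 − €4,513,600 = €5,792,339.00.
After interest of €2,334,336.00, pre-tax earnings = €3,458,003.00.
Degree of combined leverage = contribution ÷ (EBIT − I) = €10,305,939.00 ÷ €3,458,003.00 = 2.9803.
%ΔEPS = DCL × %ΔSales = 2.9803 × -23.0% = -68.5%.

-68.5%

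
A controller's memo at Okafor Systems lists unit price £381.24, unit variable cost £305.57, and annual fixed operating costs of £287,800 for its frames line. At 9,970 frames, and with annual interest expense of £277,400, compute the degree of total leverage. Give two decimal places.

Total contribution margin = 9,970 × £75.67 = £754,429.90.
EBIT = £754,429.90 − £287,800 = £466,629.90. Interest = £277,400.00.
DOL = £754,429.90 ÷ £466,629.90 = 1.6168; DFL = £466,629.90 ÷ £189,229.90 = 2.4659.
Combined leverage = 1.6168 × 2.4659 = 3.9869.

3.99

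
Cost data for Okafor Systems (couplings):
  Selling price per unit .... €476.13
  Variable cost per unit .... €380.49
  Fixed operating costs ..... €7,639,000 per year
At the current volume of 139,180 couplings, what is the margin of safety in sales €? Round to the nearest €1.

Each unit contributes €476.13 − €380.49 = €95.64. Break-even units = €7,639,000 ÷ €95.64 = 79,872.44; break-even revenue = 79,872.44 × €476.13 = €38,029,664.05.
Current sales = 139,180 × €476.13 = €66,267,773.40.
Margin of safety = €66,267,773.40 − €38,029,664.05 = €28,238,109.

€28,238,109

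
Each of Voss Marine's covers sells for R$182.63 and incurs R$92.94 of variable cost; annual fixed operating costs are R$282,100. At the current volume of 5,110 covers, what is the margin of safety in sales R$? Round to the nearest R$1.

R$358,817

Each unit contributes R$182.63 − R$92.94 = R$89.69. Break-even units = R$282,100 ÷ R$89.69 = 3,145.28; break-even revenue = 3,145.28 × R$182.63 = R$574,422.15.
Current sales = 5,110 × R$182.63 = R$933,239.30.
Margin of safety = R$933,239.30 − R$574,422.15 = R$358,817.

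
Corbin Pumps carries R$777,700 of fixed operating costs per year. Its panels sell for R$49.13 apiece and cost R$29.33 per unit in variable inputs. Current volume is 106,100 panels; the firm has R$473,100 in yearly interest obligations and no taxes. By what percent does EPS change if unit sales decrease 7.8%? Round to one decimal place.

At 106,100 units, contribution = 106,100 × R$19.80 = R$2,100,780.00.
EBIT = R$2,100,780.00 − R$777,700 = R$1,323,080.00.
Interest = R$473,100.00, so EBIT − I = R$849,980.00.
DCL = total CM / (EBIT − I) = R$2,100,780.00 / R$849,980.00 = 2.4716.
EPS therefore changes by 2.4716 × (-7.8%) = -19.3%.

-19.3%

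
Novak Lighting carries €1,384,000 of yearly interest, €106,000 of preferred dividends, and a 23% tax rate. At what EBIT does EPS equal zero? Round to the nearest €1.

€1,521,662

Grossing the preferred dividend up to pre-tax terms: €106,000 / (1 − 0.23) = €137,662.34.
EPS = 0 when EBIT covers interest plus the pre-tax preferred burden: €1,384,000 + €137,662.34 = €1,521,662.34.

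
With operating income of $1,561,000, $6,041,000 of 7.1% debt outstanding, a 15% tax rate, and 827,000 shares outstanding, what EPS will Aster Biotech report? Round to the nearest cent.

Pre-tax income = $1,561,000 − $428,911.00 = $1,132,089.00.
After tax at 15%: net income = $1,132,089.00 × 0.85 = $962,275.65.
Per share: $962,275.65 / 827,000 shares = $1.16.

$1.16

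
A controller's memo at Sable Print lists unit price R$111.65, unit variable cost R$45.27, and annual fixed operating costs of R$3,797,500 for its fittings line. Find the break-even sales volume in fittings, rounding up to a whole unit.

Contribution margin per unit = R$111.65 − R$45.27 = R$66.38.
Units to break even: R$3,797,500 ÷ R$66.38 = 57,208.50, rounded up to 57,209.

57,209 fittings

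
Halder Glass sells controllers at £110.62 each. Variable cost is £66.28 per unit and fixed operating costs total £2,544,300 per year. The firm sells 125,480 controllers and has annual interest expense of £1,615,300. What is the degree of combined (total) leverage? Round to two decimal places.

At 125,480 units, contribution = 125,480 × £44.34 = £5,563,783.20.
Subtracting fixed costs: EBIT = £5,563,783.20 − £2,544,300 = £3,019,483.20. Interest = £1,615,300.00, so EBIT − I = £1,404,183.20.
Degree of total leverage = total CM / (EBIT − interest) = £5,563,783.20 / £1,404,183.20 = 3.9623.

3.96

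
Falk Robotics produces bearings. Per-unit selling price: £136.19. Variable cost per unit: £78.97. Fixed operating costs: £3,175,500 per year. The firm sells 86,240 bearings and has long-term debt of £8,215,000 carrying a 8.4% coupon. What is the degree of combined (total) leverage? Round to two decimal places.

Total contribution margin = 86,240 × £57.22 = £4,934,652.80.
Subtracting fixed costs: EBIT = £4,934,652.80 − £3,175,500 = £1,759,152.80. Interest = £690,060.00, so EBIT − I = £1,069,092.80.
Degree of total leverage = total CM / (EBIT − interest) = £4,934,652.80 / £1,069,092.80 = 4.6157.

4.62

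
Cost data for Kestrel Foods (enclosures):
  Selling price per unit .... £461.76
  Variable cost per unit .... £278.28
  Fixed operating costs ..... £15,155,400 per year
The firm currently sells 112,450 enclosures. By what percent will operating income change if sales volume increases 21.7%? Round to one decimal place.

At 112,450 units, contribution = 112,450 × £183.48 = £20,632,326.00.
Operating income = contribution − fixed costs = £20,632,326.00 − £15,155,400 = £5,476,926.00.
So DOL = total CM / EBIT = £20,632,326.00 / £5,476,926.00 = 3.7671.
So EBIT moves 3.7671 × (+21.7%) = +81.7%.

+81.7%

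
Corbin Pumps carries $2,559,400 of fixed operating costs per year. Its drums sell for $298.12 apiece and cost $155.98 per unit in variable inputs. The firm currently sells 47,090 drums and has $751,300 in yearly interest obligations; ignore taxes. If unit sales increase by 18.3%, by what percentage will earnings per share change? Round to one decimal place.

+36.2%

Contribution at this volume is 47,090 × $142.14 = $6,693,372.60.
Subtracting fixed costs: EBIT = $6,693,372.60 − $2,559,400 = $4,133,972.60.
After interest of $751,300.00, pre-tax earnings = $3,382,672.60.
DCL = total CM / (EBIT − I) = $6,693,372.60 / $3,382,672.60 = 1.9787.
EPS therefore changes by 1.9787 × (+18.3%) = +36.2%.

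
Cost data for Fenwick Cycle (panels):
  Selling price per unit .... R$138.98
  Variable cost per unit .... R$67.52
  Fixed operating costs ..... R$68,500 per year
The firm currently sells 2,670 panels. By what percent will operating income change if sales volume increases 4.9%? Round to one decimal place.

Total contribution margin = 2,670 × R$71.46 = R$190,798.20.
Subtracting fixed costs: EBIT = R$190,798.20 − R$68,500 = R$122,298.20.
DOL = contribution ÷ EBIT = R$190,798.20 ÷ R$122,298.20 = 1.5601.
So EBIT moves 1.5601 × (+4.9%) = +7.6%.

+7.6%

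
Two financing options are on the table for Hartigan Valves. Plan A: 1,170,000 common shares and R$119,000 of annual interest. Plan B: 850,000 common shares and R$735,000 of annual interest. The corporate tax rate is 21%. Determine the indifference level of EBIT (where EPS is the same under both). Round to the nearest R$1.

Set EPS_A = EPS_B: (EBIT − R$119,000)(1 − 0.21) ÷ 1,170,000 = (EBIT − R$735,000)(1 − 0.21) ÷ 850,000.
The (1 − t) factor cancels: (EBIT − 119,000) × 850,000 = (EBIT − 735,000) × 1,170,000.
Solving, EBIT = (735,000·1,170,000 − 119,000·850,000) / (1,170,000 − 850,000) = 758,800,000,000 / 320,000 = 2,371,250.00.

R$2,371,250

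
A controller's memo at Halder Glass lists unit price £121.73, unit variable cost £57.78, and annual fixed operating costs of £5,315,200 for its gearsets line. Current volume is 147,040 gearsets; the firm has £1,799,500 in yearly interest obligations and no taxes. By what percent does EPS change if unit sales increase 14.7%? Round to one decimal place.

At 147,040 units, contribution = 147,040 × £63.95 = £9,403,208.00.
Subtracting fixed costs: EBIT = £9,403,208.00 − £5,315,200 = £4,088,008.00.
Interest = £1,799,500.00, so EBIT − I = £2,288,508.00.
Degree of combined leverage = contribution ÷ (EBIT − I) = £9,403,208.00 ÷ £2,288,508.00 = 4.1089.
EPS therefore changes by 4.1089 × (+14.7%) = +60.4%.

+60.4%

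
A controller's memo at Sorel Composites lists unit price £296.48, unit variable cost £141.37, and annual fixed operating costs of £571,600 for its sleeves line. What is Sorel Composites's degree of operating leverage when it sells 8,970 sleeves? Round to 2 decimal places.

1.70

At 8,970 units, contribution = 8,970 × £155.11 = £1,391,336.70.
Operating income = contribution − fixed costs = £1,391,336.70 − £571,600 = £819,736.70.
Degree of operating leverage = £1,391,336.70 / £819,736.70 = 1.6973.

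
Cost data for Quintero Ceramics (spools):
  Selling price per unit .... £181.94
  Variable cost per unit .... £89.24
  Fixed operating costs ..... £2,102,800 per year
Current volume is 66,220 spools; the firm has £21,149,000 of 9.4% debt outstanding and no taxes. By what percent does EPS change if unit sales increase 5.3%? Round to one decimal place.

Contribution at this volume is 66,220 × £92.70 = £6,138,594.00.
Operating income = contribution − fixed costs = £6,138,594.00 − £2,102,800 = £4,035,794.00.
After interest of £1,988,006.00, pre-tax earnings = £2,047,788.00.
Degree of combined leverage = contribution ÷ (EBIT − I) = £6,138,594.00 ÷ £2,047,788.00 = 2.9977.
EPS therefore changes by 2.9977 × (+5.3%) = +15.9%.

+15.9%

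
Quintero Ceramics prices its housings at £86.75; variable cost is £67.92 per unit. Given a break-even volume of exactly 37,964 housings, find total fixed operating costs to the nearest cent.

£714,862.12

Unit CM = price − variable cost = £86.75 − £67.92 = £18.83.
Fixed costs = break-even units × CM = 37,964 × £18.83 = £714,862.12.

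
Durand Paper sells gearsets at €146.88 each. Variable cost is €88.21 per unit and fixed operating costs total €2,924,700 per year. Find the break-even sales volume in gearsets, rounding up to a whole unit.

Contribution margin per unit = €146.88 − €88.21 = €58.67.
Break-even Q = €2,924,700 / €58.67 = 49,850.01 → 49,851 gearsets.

49,851 gearsets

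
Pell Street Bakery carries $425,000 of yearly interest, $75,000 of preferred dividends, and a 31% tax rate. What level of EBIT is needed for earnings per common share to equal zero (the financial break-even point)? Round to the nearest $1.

$533,696

Grossing the preferred dividend up to pre-tax terms: $75,000 / (1 − 0.31) = $108,695.65.
Financial break-even EBIT = interest + D_p ÷ (1 − t) = $425,000 + $108,695.65 = $533,695.65.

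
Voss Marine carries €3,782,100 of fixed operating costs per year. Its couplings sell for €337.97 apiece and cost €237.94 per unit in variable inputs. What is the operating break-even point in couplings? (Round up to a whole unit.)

Unit CM = price − variable cost = €337.97 − €237.94 = €100.03.
Units to break even: €3,782,100 ÷ €100.03 = 37,809.66, rounded up to 37,810.

37,810 couplings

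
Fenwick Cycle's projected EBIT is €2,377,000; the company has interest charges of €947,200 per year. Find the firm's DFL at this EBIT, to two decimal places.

Annual interest charges come to €947,200.00.
Degree of financial leverage = EBIT / (EBIT − interest) = €2,377,000 / €1,429,800.00 = 1.6625.

1.66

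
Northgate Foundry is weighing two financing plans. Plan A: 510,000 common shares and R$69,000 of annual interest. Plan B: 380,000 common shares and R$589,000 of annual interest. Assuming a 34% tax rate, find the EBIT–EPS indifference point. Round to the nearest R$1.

At indifference, (EBIT − 69,000)(1 − t)/510,000 = (EBIT − 589,000)(1 − t)/380,000.
The (1 − t) factor cancels: (EBIT − 69,000) × 380,000 = (EBIT − 589,000) × 510,000.
EBIT × (510,000 − 380,000) = 589,000 × 510,000 − 69,000 × 380,000 = 274,170,000,000, so EBIT = 274,170,000,000 ÷ 130,000 = 2,109,000.00.

R$2,109,000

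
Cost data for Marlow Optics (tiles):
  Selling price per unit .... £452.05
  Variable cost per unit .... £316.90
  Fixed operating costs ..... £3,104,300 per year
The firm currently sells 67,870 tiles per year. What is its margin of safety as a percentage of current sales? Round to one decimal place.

Unit CM = price − variable cost = £452.05 − £316.90 = £135.15. Break-even units = £3,104,300 ÷ £135.15 = 22,969.29; break-even revenue = 22,969.29 × £452.05 = £10,383,269.07.
Actual sales revenue = 67,870 × £452.05 = £30,680,633.50.
Margin of safety = (£30,680,633.50 − £10,383,269.07) ÷ £30,680,633.50 = 66.2%.

66.2%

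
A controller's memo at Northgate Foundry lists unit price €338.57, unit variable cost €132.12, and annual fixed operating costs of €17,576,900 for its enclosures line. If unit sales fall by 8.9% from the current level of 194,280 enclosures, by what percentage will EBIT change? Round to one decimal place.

-15.8%

At 194,280 units, contribution = 194,280 × €206.45 = €40,109,106.00.
EBIT = €40,109,106.00 − €17,576,900 = €22,532,206.00.
So DOL = total CM / EBIT = €40,109,106.00 / €22,532,206.00 = 1.7801.
So EBIT moves 1.7801 × (-8.9%) = -15.8%.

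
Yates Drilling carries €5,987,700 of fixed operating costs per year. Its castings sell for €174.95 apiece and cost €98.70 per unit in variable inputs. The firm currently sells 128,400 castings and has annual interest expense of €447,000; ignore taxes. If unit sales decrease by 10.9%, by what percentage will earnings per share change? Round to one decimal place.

Total contribution margin = 128,400 × €76.25 = €9,790,500.00.
Subtracting fixed costs: EBIT = €9,790,500.00 − €5,987,700 = €3,802,800.00.
Interest = €447,000.00, so EBIT − I = €3,355,800.00.
DCL = total CM / (EBIT − I) = €9,790,500.00 / €3,355,800.00 = 2.9175.
EPS therefore changes by 2.9175 × (-10.9%) = -31.8%.

-31.8%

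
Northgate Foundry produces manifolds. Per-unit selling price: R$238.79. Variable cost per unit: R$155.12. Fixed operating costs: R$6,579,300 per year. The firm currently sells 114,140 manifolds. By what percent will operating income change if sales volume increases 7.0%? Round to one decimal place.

+22.5%

Total contribution margin = 114,140 × R$83.67 = R$9,550,093.80.
EBIT = R$9,550,093.80 − R$6,579,300 = R$2,970,793.80.
Degree of operating leverage = R$9,550,093.80 / R$2,970,793.80 = 3.2147.
So EBIT moves 3.2147 × (+7.0%) = +22.5%.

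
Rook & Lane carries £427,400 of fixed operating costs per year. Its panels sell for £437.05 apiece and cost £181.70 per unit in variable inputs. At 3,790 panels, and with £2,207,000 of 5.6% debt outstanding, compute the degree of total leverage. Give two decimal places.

Contribution at this volume is 3,790 × £255.35 = £967,776.50.
Subtracting fixed costs: EBIT = £967,776.50 − £427,400 = £540,376.50. Interest = £123,592.00.
DOL = £967,776.50 ÷ £540,376.50 = 1.7909; DFL = £540,376.50 ÷ £416,784.50 = 1.2965.
DCL = DOL × DFL = 1.7909 × 1.2965 = 2.3219.

2.32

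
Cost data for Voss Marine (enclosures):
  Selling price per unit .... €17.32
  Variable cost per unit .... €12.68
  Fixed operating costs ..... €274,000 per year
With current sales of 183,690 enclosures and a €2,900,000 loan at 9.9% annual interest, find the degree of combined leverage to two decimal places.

2.93

At 183,690 units, contribution = 183,690 × €4.64 = €852,321.60.
Operating income = contribution − fixed costs = €852,321.60 − €274,000 = €578,321.60. Interest = €287,100.00, so EBIT − I = €291,221.60.
DCL = contribution ÷ (EBIT − I) = €852,321.60 ÷ €291,221.60 = 2.9267.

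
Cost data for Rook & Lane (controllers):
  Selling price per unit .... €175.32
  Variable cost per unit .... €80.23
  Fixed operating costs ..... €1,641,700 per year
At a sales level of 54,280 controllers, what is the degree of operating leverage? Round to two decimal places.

Contribution at this volume is 54,280 × €95.09 = €5,161,485.20.
EBIT = €5,161,485.20 − €1,641,700 = €3,519,785.20.
DOL = contribution ÷ EBIT = €5,161,485.20 ÷ €3,519,785.20 = 1.4664.

1.47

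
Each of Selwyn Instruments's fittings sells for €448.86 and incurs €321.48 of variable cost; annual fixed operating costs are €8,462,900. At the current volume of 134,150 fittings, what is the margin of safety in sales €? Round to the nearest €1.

Each unit contributes €448.86 − €321.48 = €127.38. Break-even units = €8,462,900 ÷ €127.38 = 66,438.22; break-even revenue = 66,438.22 × €448.86 = €29,821,457.80.
Current sales = 134,150 × €448.86 = €60,214,569.00.
Margin of safety = €60,214,569.00 − €29,821,457.80 = €30,393,111.

€30,393,111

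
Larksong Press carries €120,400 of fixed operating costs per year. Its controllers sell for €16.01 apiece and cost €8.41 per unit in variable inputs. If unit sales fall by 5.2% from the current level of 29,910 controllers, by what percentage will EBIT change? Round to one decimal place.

-11.1%

At 29,910 units, contribution = 29,910 × €7.60 = €227,316.00.
Operating income = contribution − fixed costs = €227,316.00 − €120,400 = €106,916.00.
Degree of operating leverage = €227,316.00 / €106,916.00 = 2.1261.
So EBIT moves 2.1261 × (-5.2%) = -11.1%.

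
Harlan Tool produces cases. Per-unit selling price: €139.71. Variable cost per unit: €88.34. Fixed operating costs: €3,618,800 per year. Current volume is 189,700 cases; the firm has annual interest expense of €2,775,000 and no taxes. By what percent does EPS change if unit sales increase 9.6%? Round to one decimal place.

Contribution at this volume is 189,700 × €51.37 = €9,744,889.00.
Subtracting fixed costs: EBIT = €9,744,889.00 − €3,618,800 = €6,126,089.00.
After interest of €2,775,000.00, pre-tax earnings = €3,351,089.00.
Degree of combined leverage = contribution ÷ (EBIT − I) = €9,744,889.00 ÷ €3,351,089.00 = 2.9080.
%ΔEPS = DCL × %ΔSales = 2.9080 × +9.6% = +27.9%.

+27.9%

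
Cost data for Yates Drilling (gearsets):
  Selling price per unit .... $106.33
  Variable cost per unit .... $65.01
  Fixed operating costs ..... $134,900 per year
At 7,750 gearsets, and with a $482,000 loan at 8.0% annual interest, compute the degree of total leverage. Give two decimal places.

2.18

At 7,750 units, contribution = 7,750 × $41.32 = $320,230.00.
Subtracting fixed costs: EBIT = $320,230.00 − $134,900 = $185,330.00. Interest = $38,560.00.
DOL = $320,230.00 ÷ $185,330.00 = 1.7279; DFL = $185,330.00 ÷ $146,770.00 = 1.2627.
DCL = DOL × DFL = 1.7279 × 1.2627 = 2.1818.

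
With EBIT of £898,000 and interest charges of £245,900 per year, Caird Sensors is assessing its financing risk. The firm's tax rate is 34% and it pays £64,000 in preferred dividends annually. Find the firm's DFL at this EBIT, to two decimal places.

Interest = £245,900.00.
Preferred dividends grossed up pre-tax: £64,000 / (1 − 0.34) = £96,969.70.
DFL = EBIT ÷ [EBIT − I − D_p/(1−t)] = £898,000 ÷ [£898,000 − £245,900.00 − £96,969.70] = £898,000 ÷ £555,130.30 = 1.6176.

1.62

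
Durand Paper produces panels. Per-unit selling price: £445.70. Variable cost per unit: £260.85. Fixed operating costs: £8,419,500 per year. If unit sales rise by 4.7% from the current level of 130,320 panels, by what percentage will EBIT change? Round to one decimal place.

+7.2%

At 130,320 units, contribution = 130,320 × £184.85 = £24,089,652.00.
EBIT = £24,089,652.00 − £8,419,500 = £15,670,152.00.
DOL = contribution ÷ EBIT = £24,089,652.00 ÷ £15,670,152.00 = 1.5373.
So EBIT moves 1.5373 × (+4.7%) = +7.2%.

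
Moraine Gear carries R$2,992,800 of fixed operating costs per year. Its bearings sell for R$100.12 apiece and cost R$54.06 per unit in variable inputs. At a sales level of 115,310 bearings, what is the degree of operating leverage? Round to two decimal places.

2.29

Contribution at this volume is 115,310 × R$46.06 = R$5,311,178.60.
EBIT = R$5,311,178.60 − R$2,992,800 = R$2,318,378.60.
Degree of operating leverage = R$5,311,178.60 / R$2,318,378.60 = 2.2909.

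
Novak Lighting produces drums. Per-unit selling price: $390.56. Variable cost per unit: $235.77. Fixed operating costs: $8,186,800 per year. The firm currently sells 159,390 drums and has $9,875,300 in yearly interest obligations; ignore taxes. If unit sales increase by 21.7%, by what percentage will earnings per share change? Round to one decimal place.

Total contribution margin = 159,390 × $154.79 = $24,671,978.10.
Subtracting fixed costs: EBIT = $24,671,978.10 − $8,186,800 = $16,485,178.10.
Interest = $9,875,300.00, so EBIT − I = $6,609,878.10.
Degree of combined leverage = contribution ÷ (EBIT − I) = $24,671,978.10 ÷ $6,609,878.10 = 3.7326.
EPS therefore changes by 3.7326 × (+21.7%) = +81.0%.

+81.0%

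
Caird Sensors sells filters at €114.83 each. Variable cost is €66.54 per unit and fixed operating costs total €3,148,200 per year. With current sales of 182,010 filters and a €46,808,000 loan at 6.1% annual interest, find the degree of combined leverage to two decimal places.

Total contribution margin = 182,010 × €48.29 = €8,789,262.90.
Operating income = contribution − fixed costs = €8,789,262.90 − €3,148,200 = €5,641,062.90. Interest = €2,855,288.00.
DOL = €8,789,262.90 ÷ €5,641,062.90 = 1.5581; DFL = €5,641,062.90 ÷ €2,785,774.90 = 2.0250.
DCL = DOL × DFL = 1.5581 × 2.0250 = 3.1552.

3.16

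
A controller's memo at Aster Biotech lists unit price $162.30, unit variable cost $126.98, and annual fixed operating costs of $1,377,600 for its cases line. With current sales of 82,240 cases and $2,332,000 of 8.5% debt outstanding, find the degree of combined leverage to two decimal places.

Total contribution margin = 82,240 × $35.32 = $2,904,716.80.
Subtracting fixed costs: EBIT = $2,904,716.80 − $1,377,600 = $1,527,116.80. Interest = $198,220.00.
DOL = $2,904,716.80 ÷ $1,527,116.80 = 1.9021; DFL = $1,527,116.80 ÷ $1,328,896.80 = 1.1492.
DCL = DOL × DFL = 1.9021 × 1.1492 = 2.1859.

2.19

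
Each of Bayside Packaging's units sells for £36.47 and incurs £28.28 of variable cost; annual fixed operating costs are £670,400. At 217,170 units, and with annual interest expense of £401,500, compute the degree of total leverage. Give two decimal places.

2.52

Total contribution margin = 217,170 × £8.19 = £1,778,622.30.
EBIT = £1,778,622.30 − £670,400 = £1,108,222.30. Interest = £401,500.00, so EBIT − I = £706,722.30.
DCL = contribution ÷ (EBIT − I) = £1,778,622.30 ÷ £706,722.30 = 2.5167.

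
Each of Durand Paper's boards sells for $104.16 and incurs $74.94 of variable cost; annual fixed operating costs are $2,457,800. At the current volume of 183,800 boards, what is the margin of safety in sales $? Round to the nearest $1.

Unit CM = price − variable cost = $104.16 − $74.94 = $29.22. Break-even units = $2,457,800 ÷ $29.22 = 84,113.62; break-even revenue = 84,113.62 × $104.16 = $8,761,274.74.
Current sales = 183,800 × $104.16 = $19,144,608.00.
Margin of safety = $19,144,608.00 − $8,761,274.74 = $10,383,333.

$10,383,333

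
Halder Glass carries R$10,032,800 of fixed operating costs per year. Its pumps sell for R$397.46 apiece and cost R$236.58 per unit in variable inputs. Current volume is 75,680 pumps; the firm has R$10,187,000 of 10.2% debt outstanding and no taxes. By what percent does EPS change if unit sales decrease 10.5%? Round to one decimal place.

At 75,680 units, contribution = 75,680 × R$160.88 = R$12,175,398.40.
Operating income = contribution − fixed costs = R$12,175,398.40 − R$10,032,800 = R$2,142,598.40.
After interest of R$1,039,074.00, pre-tax earnings = R$1,103,524.40.
Degree of combined leverage = contribution ÷ (EBIT − I) = R$12,175,398.40 ÷ R$1,103,524.40 = 11.0332.
%ΔEPS = DCL × %ΔSales = 11.0332 × -10.5% = -115.8%.

-115.8%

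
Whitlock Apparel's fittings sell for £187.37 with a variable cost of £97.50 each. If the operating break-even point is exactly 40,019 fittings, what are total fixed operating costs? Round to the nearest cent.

£3,596,507.53

Each unit contributes £187.37 − £97.50 = £89.87.
Fixed costs = break-even units × CM = 40,019 × £89.87 = £3,596,507.53.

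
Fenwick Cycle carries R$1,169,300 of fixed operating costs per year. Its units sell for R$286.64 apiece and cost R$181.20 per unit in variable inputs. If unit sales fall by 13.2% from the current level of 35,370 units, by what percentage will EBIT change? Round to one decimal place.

Total contribution margin = 35,370 × R$105.44 = R$3,729,412.80.
EBIT = R$3,729,412.80 − R$1,169,300 = R$2,560,112.80.
So DOL = total CM / EBIT = R$3,729,412.80 / R$2,560,112.80 = 1.4567.
%ΔEBIT = DOL × %ΔSales = 1.4567 × -13.2% = -19.2%.

-19.2%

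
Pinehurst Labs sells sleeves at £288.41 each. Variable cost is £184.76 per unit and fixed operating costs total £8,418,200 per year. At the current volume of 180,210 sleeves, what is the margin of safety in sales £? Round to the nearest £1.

£28,550,410

Unit CM = price − variable cost = £288.41 − £184.76 = £103.65. Break-even units = £8,418,200 ÷ £103.65 = 81,217.56; break-even revenue = 81,217.56 × £288.41 = £23,423,956.22.
Actual sales revenue = 180,210 × £288.41 = £51,974,366.10.
Margin of safety = £51,974,366.10 − £23,423,956.22 = £28,550,410.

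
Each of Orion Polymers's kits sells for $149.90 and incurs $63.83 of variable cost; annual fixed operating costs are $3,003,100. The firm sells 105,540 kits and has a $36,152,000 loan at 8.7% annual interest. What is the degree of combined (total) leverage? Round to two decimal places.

3.09

Total contribution margin = 105,540 × $86.07 = $9,083,827.80.
Operating income = contribution − fixed costs = $9,083,827.80 − $3,003,100 = $6,080,727.80. Interest = $3,145,224.00.
DOL = $9,083,827.80 ÷ $6,080,727.80 = 1.4939; DFL = $6,080,727.80 ÷ $2,935,503.80 = 2.0714.
DCL = DOL × DFL = 1.4939 × 2.0714 = 3.0945.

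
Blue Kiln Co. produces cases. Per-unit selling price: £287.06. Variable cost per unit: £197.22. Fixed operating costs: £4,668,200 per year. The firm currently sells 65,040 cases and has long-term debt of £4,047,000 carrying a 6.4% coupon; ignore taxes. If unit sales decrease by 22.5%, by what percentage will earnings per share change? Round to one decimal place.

-143.5%

Contribution at this volume is 65,040 × £89.84 = £5,843,193.60.
EBIT = £5,843,193.60 − £4,668,200 = £1,174,993.60.
After interest of £259,008.00, pre-tax earnings = £915,985.60.
DCL = total CM / (EBIT − I) = £5,843,193.60 / £915,985.60 = 6.3791.
%ΔEPS = DCL × %ΔSales = 6.3791 × -22.5% = -143.5%.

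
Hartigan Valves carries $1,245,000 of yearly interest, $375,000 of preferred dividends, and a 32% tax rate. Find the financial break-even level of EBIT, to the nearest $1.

$1,796,471

Grossing the preferred dividend up to pre-tax terms: $375,000 / (1 − 0.32) = $551,470.59.
Financial break-even EBIT = interest + D_p ÷ (1 − t) = $1,245,000 + $551,470.59 = $1,796,470.59.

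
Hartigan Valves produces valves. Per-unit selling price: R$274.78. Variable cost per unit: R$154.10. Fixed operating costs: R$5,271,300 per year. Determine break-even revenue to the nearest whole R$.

CM per unit = R$274.78 − R$154.10 = R$120.68; CM ratio = R$120.68 / R$274.78 = 0.4392.
Break-even sales = FC ÷ CM ratio = R$5,271,300 × R$274.78 / R$120.68 = R$12,002,385.

R$12,002,385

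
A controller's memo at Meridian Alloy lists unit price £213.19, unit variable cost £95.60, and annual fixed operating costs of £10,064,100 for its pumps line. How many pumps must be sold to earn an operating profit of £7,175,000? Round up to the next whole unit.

Contribution margin per unit = £213.19 − £95.60 = £117.59.
Units = (FC + target) / CM = (£10,064,100 + £7,175,000) / £117.59 = 146,603.45, so 146,604 pumps.

146,604 pumps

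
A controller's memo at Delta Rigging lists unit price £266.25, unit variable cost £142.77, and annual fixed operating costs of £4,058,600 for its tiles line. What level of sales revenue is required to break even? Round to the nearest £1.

CM per unit = £266.25 − £142.77 = £123.48; CM ratio = £123.48 / £266.25 = 0.4638.
Break-even revenue = fixed costs × price ÷ CM = £4,058,600 × £266.25 ÷ £123.48 = £8,751,233.

£8,751,233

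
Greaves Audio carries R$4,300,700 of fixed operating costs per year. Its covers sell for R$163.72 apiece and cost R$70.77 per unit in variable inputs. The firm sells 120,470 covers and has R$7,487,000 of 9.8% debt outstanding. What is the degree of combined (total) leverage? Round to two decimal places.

At 120,470 units, contribution = 120,470 × R$92.95 = R$11,197,686.50.
EBIT = R$11,197,686.50 − R$4,300,700 = R$6,896,986.50. Interest = R$733,726.00, so EBIT − I = R$6,163,260.50.
Degree of total leverage = total CM / (EBIT − interest) = R$11,197,686.50 / R$6,163,260.50 = 1.8168.

1.82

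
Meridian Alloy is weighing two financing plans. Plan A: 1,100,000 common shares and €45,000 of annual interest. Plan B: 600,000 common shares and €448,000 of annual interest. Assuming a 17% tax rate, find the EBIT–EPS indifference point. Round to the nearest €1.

€931,600

Set EPS_A = EPS_B: (EBIT − €45,000)(1 − 0.17) ÷ 1,100,000 = (EBIT − €448,000)(1 − 0.17) ÷ 600,000.
The (1 − t) factor cancels: (EBIT − 45,000) × 600,000 = (EBIT − 448,000) × 1,100,000.
Solving, EBIT = (448,000·1,100,000 − 45,000·600,000) / (1,100,000 − 600,000) = 465,800,000,000 / 500,000 = 931,600.00.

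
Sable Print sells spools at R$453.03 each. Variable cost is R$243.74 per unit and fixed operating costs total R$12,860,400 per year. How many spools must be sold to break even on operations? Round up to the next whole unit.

Unit CM = price − variable cost = R$453.03 − R$243.74 = R$209.29.
Break-even Q = R$12,860,400 / R$209.29 = 61,447.75 → 61,448 spools.

61,448 spools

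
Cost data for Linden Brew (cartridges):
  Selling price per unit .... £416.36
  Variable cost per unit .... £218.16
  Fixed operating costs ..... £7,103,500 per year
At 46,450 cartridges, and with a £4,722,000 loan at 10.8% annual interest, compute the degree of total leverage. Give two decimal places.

5.78

Contribution at this volume is 46,450 × £198.20 = £9,206,390.00.
Operating income = contribution − fixed costs = £9,206,390.00 − £7,103,500 = £2,102,890.00. Interest = £509,976.00.
DOL = £9,206,390.00 ÷ £2,102,890.00 = 4.3780; DFL = £2,102,890.00 ÷ £1,592,914.00 = 1.3202.
DCL = DOL × DFL = 4.3780 × 1.3202 = 5.7798.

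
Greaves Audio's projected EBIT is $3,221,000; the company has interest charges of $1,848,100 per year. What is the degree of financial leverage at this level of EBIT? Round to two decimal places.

Interest = $1,848,100.00.
DFL = EBIT ÷ (EBIT − I) = $3,221,000 ÷ ($3,221,000 − $1,848,100.00) = $3,221,000 ÷ $1,372,900.00 = 2.3461.

2.35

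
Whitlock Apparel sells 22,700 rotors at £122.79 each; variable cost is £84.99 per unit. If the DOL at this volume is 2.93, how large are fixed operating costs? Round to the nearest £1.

£565,207

At 22,700 units, contribution = 22,700 × £37.80 = £858,060.00.
DOL = contribution / EBIT, so EBIT = £858,060.00 / 2.93 = £292,853.24.
And FC = contribution − EBIT = £858,060.00 − £292,853.24 = £565,207.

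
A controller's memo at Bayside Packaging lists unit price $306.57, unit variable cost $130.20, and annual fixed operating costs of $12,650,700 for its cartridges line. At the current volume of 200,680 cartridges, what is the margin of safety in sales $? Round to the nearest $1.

$39,532,758

Unit CM = price − variable cost = $306.57 − $130.20 = $176.37. Break-even units = $12,650,700 ÷ $176.37 = 71,728.19; break-even revenue = 71,728.19 × $306.57 = $21,989,709.70.
Current sales = 200,680 × $306.57 = $61,522,467.60.
Margin of safety = $61,522,467.60 − $21,989,709.70 = $39,532,758.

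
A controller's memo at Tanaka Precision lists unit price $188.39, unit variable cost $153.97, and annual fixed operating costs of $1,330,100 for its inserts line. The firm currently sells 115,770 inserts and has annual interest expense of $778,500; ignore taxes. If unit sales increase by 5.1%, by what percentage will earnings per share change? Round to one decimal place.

+10.8%

Total contribution margin = 115,770 × $34.42 = $3,984,803.40.
Subtracting fixed costs: EBIT = $3,984,803.40 − $1,330,100 = $2,654,703.40.
After interest of $778,500.00, pre-tax earnings = $1,876,203.40.
Degree of combined leverage = contribution ÷ (EBIT − I) = $3,984,803.40 ÷ $1,876,203.40 = 2.1239.
%ΔEPS = DCL × %ΔSales = 2.1239 × +5.1% = +10.8%.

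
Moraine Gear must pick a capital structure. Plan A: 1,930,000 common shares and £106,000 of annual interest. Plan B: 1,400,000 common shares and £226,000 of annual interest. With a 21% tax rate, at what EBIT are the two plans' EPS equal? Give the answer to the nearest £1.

£542,981

Set EPS_A = EPS_B: (EBIT − £106,000)(1 − 0.21) ÷ 1,930,000 = (EBIT − £226,000)(1 − 0.21) ÷ 1,400,000.
Cancelling (1 − t) and cross-multiplying: 1,400,000·(EBIT − 106,000) = 1,930,000·(EBIT − 226,000).
Solving, EBIT = (226,000·1,930,000 − 106,000·1,400,000) / (1,930,000 − 1,400,000) = 287,780,000,000 / 530,000 = 542,981.13.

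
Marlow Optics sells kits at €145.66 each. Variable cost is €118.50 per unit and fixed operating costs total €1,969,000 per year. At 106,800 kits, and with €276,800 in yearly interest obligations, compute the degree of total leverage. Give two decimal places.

At 106,800 units, contribution = 106,800 × €27.16 = €2,900,688.00.
Operating income = contribution − fixed costs = €2,900,688.00 − €1,969,000 = €931,688.00. Interest = €276,800.00, so EBIT − I = €654,888.00.
Degree of total leverage = total CM / (EBIT − interest) = €2,900,688.00 / €654,888.00 = 4.4293.

4.43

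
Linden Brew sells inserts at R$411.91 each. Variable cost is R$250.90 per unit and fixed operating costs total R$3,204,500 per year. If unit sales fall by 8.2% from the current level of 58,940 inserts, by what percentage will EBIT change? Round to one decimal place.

-12.4%

At 58,940 units, contribution = 58,940 × R$161.01 = R$9,489,929.40.
Operating income = contribution − fixed costs = R$9,489,929.40 − R$3,204,500 = R$6,285,429.40.
DOL = contribution ÷ EBIT = R$9,489,929.40 ÷ R$6,285,429.40 = 1.5098.
Operating income changes by 1.5098 × -8.2% = -12.4%.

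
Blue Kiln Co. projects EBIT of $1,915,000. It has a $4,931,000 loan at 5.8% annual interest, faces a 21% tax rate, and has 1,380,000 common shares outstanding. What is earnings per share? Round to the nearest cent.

$0.93

Pre-tax income = $1,915,000 − $285,998.00 = $1,629,002.00.
After tax at 21%: net income = $1,629,002.00 × 0.79 = $1,286,911.58.
Per share: $1,286,911.58 / 1,380,000 shares = $0.93.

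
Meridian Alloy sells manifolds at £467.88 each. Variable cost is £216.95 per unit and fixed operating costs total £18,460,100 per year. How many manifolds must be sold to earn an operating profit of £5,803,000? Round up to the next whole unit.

Each unit contributes £467.88 − £216.95 = £250.93.
Units = (FC + target) / CM = (£18,460,100 + £5,803,000) / £250.93 = 96,692.70, so 96,693 manifolds.

96,693 manifolds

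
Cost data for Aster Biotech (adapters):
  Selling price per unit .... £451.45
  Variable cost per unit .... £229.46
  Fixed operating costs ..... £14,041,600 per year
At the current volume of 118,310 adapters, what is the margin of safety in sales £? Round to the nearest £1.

Contribution margin per unit = £451.45 − £229.46 = £221.99. Break-even units = £14,041,600 ÷ £221.99 = 63,253.30; break-even revenue = 63,253.30 × £451.45 = £28,555,702.15.
Current sales = 118,310 × £451.45 = £53,411,049.50.
Margin of safety = £53,411,049.50 − £28,555,702.15 = £24,855,347.

£24,855,347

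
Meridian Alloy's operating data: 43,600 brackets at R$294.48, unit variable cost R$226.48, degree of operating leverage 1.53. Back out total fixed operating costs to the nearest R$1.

R$1,027,022

Contribution at this volume is 43,600 × R$68.00 = R$2,964,800.00.
Since DOL = CM ÷ EBIT, EBIT = R$2,964,800.00 ÷ 1.53 = R$1,937,777.78.
Fixed costs = CM − EBIT = R$2,964,800.00 − R$1,937,777.78 = R$1,027,022.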